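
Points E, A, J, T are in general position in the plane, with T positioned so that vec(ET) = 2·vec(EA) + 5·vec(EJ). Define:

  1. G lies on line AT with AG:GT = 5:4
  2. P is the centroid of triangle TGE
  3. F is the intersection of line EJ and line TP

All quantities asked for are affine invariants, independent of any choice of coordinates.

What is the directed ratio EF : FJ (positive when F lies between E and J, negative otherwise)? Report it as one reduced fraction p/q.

Work in coordinates with E = (0, 0), A = (1, 0), J = (0, 1), T = (2, 5).
1. G lies on line AT with AG:GT = 5:4 ⇒ G = (14/9, 25/9)
2. P is the centroid of triangle TGE ⇒ P = (32/27, 70/27)
3. F is the intersection of line EJ and line TP ⇒ F = (0, -10/11)
F = E + t·(J−E) with t = -10/11, so EF:FJ = t:(1−t) = -10/11:21/11

EF:FJ = -10/21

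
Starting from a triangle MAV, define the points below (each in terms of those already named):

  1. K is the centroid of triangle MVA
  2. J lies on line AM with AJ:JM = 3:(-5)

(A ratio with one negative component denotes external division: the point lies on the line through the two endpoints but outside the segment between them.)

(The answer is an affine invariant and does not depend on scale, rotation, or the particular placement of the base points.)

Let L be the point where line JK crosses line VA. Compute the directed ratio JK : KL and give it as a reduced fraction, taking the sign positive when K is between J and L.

JK:KL = -11/2

Work in coordinates with M = (0, 0), A = (1, 0), V = (0, 1).
1. K is the centroid of triangle MVA ⇒ K = (1/3, 1/3)
2. J lies on line AM with AJ:JM = 3:(-5) ⇒ J = (5/2, 0)
line JK meets VA at L = (8/11, 3/11)
K = J + t·(L−J) with t = 11/9, so JK:KL = 11/9:-2/9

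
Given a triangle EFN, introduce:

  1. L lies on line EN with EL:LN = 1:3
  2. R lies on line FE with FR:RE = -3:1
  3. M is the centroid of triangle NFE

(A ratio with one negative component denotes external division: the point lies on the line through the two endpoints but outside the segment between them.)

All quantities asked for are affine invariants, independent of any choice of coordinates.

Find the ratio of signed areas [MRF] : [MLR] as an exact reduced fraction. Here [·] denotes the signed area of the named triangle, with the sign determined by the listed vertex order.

Set E = (0, 0), F = (1, 0), N = (0, 1); any affine frame gives the same invariant.
1. L lies on line EN with EL:LN = 1:3 ⇒ L = (0, 1/4)
2. R lies on line FE with FR:RE = -3:1 ⇒ R = (-1/2, 0)
3. M is the centroid of triangle NFE ⇒ M = (1/3, 1/3)
2·[MRF] = 1/2, 2·[MLR] = 1/24
[MRF]:[MLR] = 1/2:1/24 = 12

[MRF]:[MLR] = 12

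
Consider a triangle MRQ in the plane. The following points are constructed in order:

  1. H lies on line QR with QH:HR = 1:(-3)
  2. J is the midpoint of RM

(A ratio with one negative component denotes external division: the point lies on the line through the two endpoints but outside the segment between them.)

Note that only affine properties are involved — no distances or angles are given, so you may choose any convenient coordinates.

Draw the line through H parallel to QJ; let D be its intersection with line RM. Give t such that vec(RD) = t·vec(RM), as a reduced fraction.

t = 3/4

Set M = (0, 0), R = (1, 0), Q = (0, 1); any affine frame gives the same invariant.
1. H lies on line QR with QH:HR = 1:(-3) ⇒ H = (-1/2, 3/2)
2. J is the midpoint of RM ⇒ J = (1/2, 0)
through H parallel to QJ: direction (1/2, -1); meets RM at D = (1/4, 0)
D = R + t·(M−R) with t = 3/4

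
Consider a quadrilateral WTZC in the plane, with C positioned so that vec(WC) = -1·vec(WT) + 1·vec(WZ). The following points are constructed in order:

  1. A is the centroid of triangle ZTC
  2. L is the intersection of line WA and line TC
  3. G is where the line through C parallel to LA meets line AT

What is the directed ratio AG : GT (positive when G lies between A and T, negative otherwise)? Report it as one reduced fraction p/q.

AG:GT = -1/2

Set W = (0, 0), T = (1, 0), Z = (0, 1), C = (-1, 1); any affine frame gives the same invariant.
1. A is the centroid of triangle ZTC ⇒ A = (0, 2/3)
2. L is the intersection of line WA and line TC ⇒ L = (0, 1/2)
3. G is where the line through C parallel to LA meets line AT ⇒ G = (-1, 4/3)
G = A + t·(T−A) with t = -1, so AG:GT = t:(1−t) = -1:2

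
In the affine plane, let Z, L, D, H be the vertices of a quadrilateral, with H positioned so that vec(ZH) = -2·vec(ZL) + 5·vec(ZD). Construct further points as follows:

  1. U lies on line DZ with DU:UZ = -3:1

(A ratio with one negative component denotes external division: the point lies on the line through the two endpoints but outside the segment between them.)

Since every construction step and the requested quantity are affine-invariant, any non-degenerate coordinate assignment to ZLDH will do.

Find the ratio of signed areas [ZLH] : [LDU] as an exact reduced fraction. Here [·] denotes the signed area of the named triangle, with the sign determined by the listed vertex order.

[ZLH]:[LDU] = 10/3

Set Z = (0, 0), L = (1, 0), D = (0, 1), H = (-2, 5); any affine frame gives the same invariant.
1. U lies on line DZ with DU:UZ = -3:1 ⇒ U = (0, -1/2)
2·[ZLH] = 5, 2·[LDU] = 3/2
[ZLH]:[LDU] = 5:3/2 = 10/3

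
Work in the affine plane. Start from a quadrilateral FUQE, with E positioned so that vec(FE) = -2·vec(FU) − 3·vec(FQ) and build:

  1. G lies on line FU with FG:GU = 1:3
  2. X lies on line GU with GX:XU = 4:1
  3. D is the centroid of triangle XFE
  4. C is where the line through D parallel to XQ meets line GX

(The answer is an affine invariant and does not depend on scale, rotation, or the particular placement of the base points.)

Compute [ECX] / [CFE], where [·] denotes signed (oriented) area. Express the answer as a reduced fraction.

[ECX]:[CFE] = 125/74

Set F = (0, 0), U = (1, 0), Q = (0, 1), E = (-2, -3); any affine frame gives the same invariant.
1. G lies on line FU with FG:GU = 1:3 ⇒ G = (1/4, 0)
2. X lies on line GU with GX:XU = 4:1 ⇒ X = (17/20, 0)
3. D is the centroid of triangle XFE ⇒ D = (-23/60, -1)
4. C is where the line through D parallel to XQ meets line GX ⇒ C = (-37/30, 0)
2·[ECX] = -25/4, 2·[CFE] = -37/10
[ECX]:[CFE] = -25/4:-37/10 = 125/74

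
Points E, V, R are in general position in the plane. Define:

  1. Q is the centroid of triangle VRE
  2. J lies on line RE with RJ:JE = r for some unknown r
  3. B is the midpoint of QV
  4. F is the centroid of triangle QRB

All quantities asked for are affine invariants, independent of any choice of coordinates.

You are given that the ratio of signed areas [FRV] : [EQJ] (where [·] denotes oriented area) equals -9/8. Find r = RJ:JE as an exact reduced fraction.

r = 5/4

Set E = (0, 0), V = (1, 0), R = (0, 1); any affine frame gives the same invariant.
1. Q is the centroid of triangle VRE ⇒ Q = (1/3, 1/3)
2. With RJ:JE = r, write λ = r/(r+1) so J = R + λ·(E−R); J is affine-linear in λ
3. B is the midpoint of QV ⇒ B = (2/3, 1/6)
4. F is the centroid of triangle QRB ⇒ F = (1/3, 1/2)
Every point depending on J is an affine combination of J and λ-independent points, so each such coordinate is linear in λ; the λ² term in each signed area is a multiple of (E−R)×(E−R) = 0, so 2·[FRV] and 2·[EQJ] are each linear in λ. Evaluating at λ=0 and λ=1:
  2·[FRV] = -1/6,   2·[EQJ] = -1/3·λ + 1/3
So [FRV]:[EQJ] = (-1/6) / (-1/3·λ + 1/3). Setting this equal to -9/8:
  -1/6 = -9/8·(-1/3·λ + 1/3)  ⇒  λ = 5/9
Then r = λ/(1−λ) = (5/9)/(4/9) = 5/4. Check: with r = 5/4, J = (0, 4/9) and [FRV]:[EQJ] = -9/8 as required.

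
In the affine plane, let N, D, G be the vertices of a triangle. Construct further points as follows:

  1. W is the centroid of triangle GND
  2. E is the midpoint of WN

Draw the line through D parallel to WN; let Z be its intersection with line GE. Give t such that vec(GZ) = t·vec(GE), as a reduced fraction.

t = 2

Assign N = (0, 0), D = (1, 0), G = (0, 1) — the answer is frame-independent, so this choice is without loss of generality.
1. W is the centroid of triangle GND ⇒ W = (1/3, 1/3)
2. E is the midpoint of WN ⇒ E = (1/6, 1/6)
through D parallel to WN: direction (-1/3, -1/3); meets GE at Z = (1/3, -2/3)
Z = G + t·(E−G) with t = 2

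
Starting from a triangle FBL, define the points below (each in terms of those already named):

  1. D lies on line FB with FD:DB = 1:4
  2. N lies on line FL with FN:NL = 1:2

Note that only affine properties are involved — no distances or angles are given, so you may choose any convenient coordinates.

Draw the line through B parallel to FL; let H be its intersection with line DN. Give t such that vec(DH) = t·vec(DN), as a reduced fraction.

Set F = (0, 0), B = (1, 0), L = (0, 1); any affine frame gives the same invariant.
1. D lies on line FB with FD:DB = 1:4 ⇒ D = (1/5, 0)
2. N lies on line FL with FN:NL = 1:2 ⇒ N = (0, 1/3)
through B parallel to FL: direction (0, 1); meets DN at H = (1, -4/3)
H = D + t·(N−D) with t = -4

t = -4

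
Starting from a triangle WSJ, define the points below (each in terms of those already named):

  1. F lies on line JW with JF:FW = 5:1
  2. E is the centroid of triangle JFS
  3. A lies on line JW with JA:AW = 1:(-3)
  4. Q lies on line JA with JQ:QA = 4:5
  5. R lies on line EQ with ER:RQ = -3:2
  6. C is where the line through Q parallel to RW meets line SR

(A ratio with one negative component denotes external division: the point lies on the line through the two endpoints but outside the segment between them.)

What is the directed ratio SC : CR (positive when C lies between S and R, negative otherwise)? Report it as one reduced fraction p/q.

SC:CR = 28/11

Work in coordinates with W = (0, 0), S = (1, 0), J = (0, 1).
1. F lies on line JW with JF:FW = 5:1 ⇒ F = (0, 1/6)
2. E is the centroid of triangle JFS ⇒ E = (1/3, 7/18)
3. A lies on line JW with JA:AW = 1:(-3) ⇒ A = (0, 3/2)
4. Q lies on line JA with JQ:QA = 4:5 ⇒ Q = (0, 11/9)
5. R lies on line EQ with ER:RQ = -3:2 ⇒ R = (-2/3, 26/9)
6. C is where the line through Q parallel to RW meets line SR ⇒ C = (-23/117, 56/27)
C = S + t·(R−S) with t = 28/39, so SC:CR = t:(1−t) = 28/39:11/39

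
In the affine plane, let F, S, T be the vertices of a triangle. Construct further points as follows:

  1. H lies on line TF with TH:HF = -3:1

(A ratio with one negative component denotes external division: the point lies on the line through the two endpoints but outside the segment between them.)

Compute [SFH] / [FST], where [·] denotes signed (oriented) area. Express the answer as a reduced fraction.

[SFH]:[FST] = 1/2

Work in coordinates with F = (0, 0), S = (1, 0), T = (0, 1).
1. H lies on line TF with TH:HF = -3:1 ⇒ H = (0, -1/2)
2·[SFH] = 1/2, 2·[FST] = 1
[SFH]:[FST] = 1/2:1 = 1/2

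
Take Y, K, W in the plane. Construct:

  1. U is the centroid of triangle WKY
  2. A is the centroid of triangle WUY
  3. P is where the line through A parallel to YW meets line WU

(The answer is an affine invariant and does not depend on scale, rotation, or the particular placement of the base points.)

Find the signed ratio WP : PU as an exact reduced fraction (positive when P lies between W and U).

Set Y = (0, 0), K = (1, 0), W = (0, 1); any affine frame gives the same invariant.
1. U is the centroid of triangle WKY ⇒ U = (1/3, 1/3)
2. A is the centroid of triangle WUY ⇒ A = (1/9, 4/9)
3. P is where the line through A parallel to YW meets line WU ⇒ P = (1/9, 7/9)
P = W + t·(U−W) with t = 1/3, so WP:PU = t:(1−t) = 1/3:2/3

WP:PU = 1/2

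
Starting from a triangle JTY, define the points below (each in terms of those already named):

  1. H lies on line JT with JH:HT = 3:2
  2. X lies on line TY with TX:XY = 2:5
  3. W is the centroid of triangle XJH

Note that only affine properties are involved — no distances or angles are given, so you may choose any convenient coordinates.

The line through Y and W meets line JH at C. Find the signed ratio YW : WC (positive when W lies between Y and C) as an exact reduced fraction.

YW:WC = 19/2

Choose coordinates J = (0, 0), T = (1, 0), Y = (0, 1).
1. H lies on line JT with JH:HT = 3:2 ⇒ H = (3/5, 0)
2. X lies on line TY with TX:XY = 2:5 ⇒ X = (5/7, 2/7)
3. W is the centroid of triangle XJH ⇒ W = (46/105, 2/21)
line YW meets JH at C = (46/95, 0)
W = Y + t·(C−Y) with t = 19/21, so YW:WC = 19/21:2/21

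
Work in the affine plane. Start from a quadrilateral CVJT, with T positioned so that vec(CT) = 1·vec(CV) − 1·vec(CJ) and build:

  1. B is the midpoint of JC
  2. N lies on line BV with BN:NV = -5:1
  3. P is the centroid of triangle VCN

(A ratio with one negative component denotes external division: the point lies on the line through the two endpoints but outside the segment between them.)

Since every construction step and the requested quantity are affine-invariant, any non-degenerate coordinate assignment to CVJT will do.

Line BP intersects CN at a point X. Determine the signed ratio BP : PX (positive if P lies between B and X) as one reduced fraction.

Choose coordinates C = (0, 0), V = (1, 0), J = (0, 1), T = (1, -1).
1. B is the midpoint of JC ⇒ B = (0, 1/2)
2. N lies on line BV with BN:NV = -5:1 ⇒ N = (5/4, -1/8)
3. P is the centroid of triangle VCN ⇒ P = (3/4, -1/24)
line BP meets CN at X = (45/56, -9/112)
P = B + t·(X−B) with t = 14/15, so BP:PX = 14/15:1/15

BP:PX = 14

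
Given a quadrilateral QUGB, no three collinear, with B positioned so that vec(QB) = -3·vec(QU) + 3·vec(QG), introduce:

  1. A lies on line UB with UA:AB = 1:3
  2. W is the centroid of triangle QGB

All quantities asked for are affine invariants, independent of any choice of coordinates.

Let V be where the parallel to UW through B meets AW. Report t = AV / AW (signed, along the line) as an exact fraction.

Set Q = (0, 0), U = (1, 0), G = (0, 1), B = (-3, 3); any affine frame gives the same invariant.
1. A lies on line UB with UA:AB = 1:3 ⇒ A = (0, 3/4)
2. W is the centroid of triangle QGB ⇒ W = (-1, 4/3)
through B parallel to UW: direction (-2, 4/3); meets AW at V = (3, -1)
V = A + t·(W−A) with t = -3

t = -3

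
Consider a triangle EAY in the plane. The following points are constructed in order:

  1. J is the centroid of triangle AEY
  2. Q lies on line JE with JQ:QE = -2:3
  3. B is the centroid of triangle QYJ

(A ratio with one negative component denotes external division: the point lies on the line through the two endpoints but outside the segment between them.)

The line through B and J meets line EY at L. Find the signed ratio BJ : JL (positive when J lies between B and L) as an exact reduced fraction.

BJ:JL = 1/3

Work in coordinates with E = (0, 0), A = (1, 0), Y = (0, 1).
1. J is the centroid of triangle AEY ⇒ J = (1/3, 1/3)
2. Q lies on line JE with JQ:QE = -2:3 ⇒ Q = (1, 1)
3. B is the centroid of triangle QYJ ⇒ B = (4/9, 7/9)
line BJ meets EY at L = (0, -1)
J = B + t·(L−B) with t = 1/4, so BJ:JL = 1/4:3/4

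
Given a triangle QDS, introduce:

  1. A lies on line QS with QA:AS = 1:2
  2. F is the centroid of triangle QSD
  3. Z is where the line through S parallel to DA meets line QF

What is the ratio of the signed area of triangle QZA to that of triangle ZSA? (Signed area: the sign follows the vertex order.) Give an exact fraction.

[QZA]:[ZSA] = 1/2

Work in coordinates with Q = (0, 0), D = (1, 0), S = (0, 1).
1. A lies on line QS with QA:AS = 1:2 ⇒ A = (0, 1/3)
2. F is the centroid of triangle QSD ⇒ F = (1/3, 1/3)
3. Z is where the line through S parallel to DA meets line QF ⇒ Z = (3/4, 3/4)
2·[QZA] = 1/4, 2·[ZSA] = 1/2
[QZA]:[ZSA] = 1/4:1/2 = 1/2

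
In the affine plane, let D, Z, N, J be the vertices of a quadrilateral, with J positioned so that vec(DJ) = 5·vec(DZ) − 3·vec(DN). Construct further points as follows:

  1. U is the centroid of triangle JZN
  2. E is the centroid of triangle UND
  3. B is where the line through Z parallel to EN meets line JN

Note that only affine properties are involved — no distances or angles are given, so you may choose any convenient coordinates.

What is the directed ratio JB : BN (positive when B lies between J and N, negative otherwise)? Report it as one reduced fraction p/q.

Assign D = (0, 0), Z = (1, 0), N = (0, 1), J = (5, -3) — the answer is frame-independent, so this choice is without loss of generality.
1. U is the centroid of triangle JZN ⇒ U = (2, -2/3)
2. E is the centroid of triangle UND ⇒ E = (2/3, 1/9)
3. B is where the line through Z parallel to EN meets line JN ⇒ B = (5/8, 1/2)
B = J + t·(N−J) with t = 7/8, so JB:BN = t:(1−t) = 7/8:1/8

JB:BN = 7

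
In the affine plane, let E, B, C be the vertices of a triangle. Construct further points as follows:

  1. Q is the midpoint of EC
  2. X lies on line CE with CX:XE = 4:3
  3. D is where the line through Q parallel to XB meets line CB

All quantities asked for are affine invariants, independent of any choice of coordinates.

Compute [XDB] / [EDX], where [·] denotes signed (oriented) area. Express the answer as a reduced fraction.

[XDB]:[EDX] = -4/21

Choose coordinates E = (0, 0), B = (1, 0), C = (0, 1).
1. Q is the midpoint of EC ⇒ Q = (0, 1/2)
2. X lies on line CE with CX:XE = 4:3 ⇒ X = (0, 3/7)
3. D is where the line through Q parallel to XB meets line CB ⇒ D = (7/8, 1/8)
2·[XDB] = -1/14, 2·[EDX] = 3/8
[XDB]:[EDX] = -1/14:3/8 = -4/21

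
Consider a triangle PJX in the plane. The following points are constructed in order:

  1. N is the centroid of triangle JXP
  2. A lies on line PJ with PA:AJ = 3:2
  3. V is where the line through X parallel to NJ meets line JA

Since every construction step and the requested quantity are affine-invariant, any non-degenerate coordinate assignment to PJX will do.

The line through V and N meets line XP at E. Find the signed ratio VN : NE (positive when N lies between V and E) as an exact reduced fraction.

Work in coordinates with P = (0, 0), J = (1, 0), X = (0, 1).
1. N is the centroid of triangle JXP ⇒ N = (1/3, 1/3)
2. A lies on line PJ with PA:AJ = 3:2 ⇒ A = (3/5, 0)
3. V is where the line through X parallel to NJ meets line JA ⇒ V = (2, 0)
line VN meets XP at E = (0, 2/5)
N = V + t·(E−V) with t = 5/6, so VN:NE = 5/6:1/6

VN:NE = 5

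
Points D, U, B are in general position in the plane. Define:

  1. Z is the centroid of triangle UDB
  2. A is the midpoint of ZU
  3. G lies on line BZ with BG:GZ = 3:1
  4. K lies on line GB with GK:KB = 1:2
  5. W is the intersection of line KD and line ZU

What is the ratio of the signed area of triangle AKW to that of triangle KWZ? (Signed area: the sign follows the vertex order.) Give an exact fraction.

Work in coordinates with D = (0, 0), U = (1, 0), B = (0, 1).
1. Z is the centroid of triangle UDB ⇒ Z = (1/3, 1/3)
2. A is the midpoint of ZU ⇒ A = (2/3, 1/6)
3. G lies on line BZ with BG:GZ = 3:1 ⇒ G = (1/4, 1/2)
4. K lies on line GB with GK:KB = 1:2 ⇒ K = (1/6, 2/3)
5. W is the intersection of line KD and line ZU ⇒ W = (1/9, 4/9)
2·[AKW] = 5/36, 2·[KWZ] = 1/18
[AKW]:[KWZ] = 5/36:1/18 = 5/2

[AKW]:[KWZ] = 5/2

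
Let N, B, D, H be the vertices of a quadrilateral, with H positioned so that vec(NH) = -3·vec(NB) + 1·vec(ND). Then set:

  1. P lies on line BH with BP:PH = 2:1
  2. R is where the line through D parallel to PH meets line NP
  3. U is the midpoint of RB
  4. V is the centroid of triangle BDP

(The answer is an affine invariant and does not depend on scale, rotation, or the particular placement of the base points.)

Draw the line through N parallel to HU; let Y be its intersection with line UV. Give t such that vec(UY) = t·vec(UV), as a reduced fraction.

t = 7/6

Choose coordinates N = (0, 0), B = (1, 0), D = (0, 1), H = (-3, 1).
1. P lies on line BH with BP:PH = 2:1 ⇒ P = (-5/3, 2/3)
2. R is where the line through D parallel to PH meets line NP ⇒ R = (-20/3, 8/3)
3. U is the midpoint of RB ⇒ U = (-17/6, 4/3)
4. V is the centroid of triangle BDP ⇒ V = (-2/9, 5/9)
through N parallel to HU: direction (1/6, 1/3); meets UV at Y = (23/108, 23/54)
Y = U + t·(V−U) with t = 7/6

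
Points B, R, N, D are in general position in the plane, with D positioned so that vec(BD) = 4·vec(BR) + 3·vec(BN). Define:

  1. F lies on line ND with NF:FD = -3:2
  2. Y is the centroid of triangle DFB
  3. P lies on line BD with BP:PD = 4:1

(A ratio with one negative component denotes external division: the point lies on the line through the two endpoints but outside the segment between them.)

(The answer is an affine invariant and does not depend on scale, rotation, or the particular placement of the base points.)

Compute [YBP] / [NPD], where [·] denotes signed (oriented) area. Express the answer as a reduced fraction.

[YBP]:[NPD] = -8/3

Choose coordinates B = (0, 0), R = (1, 0), N = (0, 1), D = (4, 3).
1. F lies on line ND with NF:FD = -3:2 ⇒ F = (12, 7)
2. Y is the centroid of triangle DFB ⇒ Y = (16/3, 10/3)
3. P lies on line BD with BP:PD = 4:1 ⇒ P = (16/5, 12/5)
2·[YBP] = -32/15, 2·[NPD] = 4/5
[YBP]:[NPD] = -32/15:4/5 = -8/3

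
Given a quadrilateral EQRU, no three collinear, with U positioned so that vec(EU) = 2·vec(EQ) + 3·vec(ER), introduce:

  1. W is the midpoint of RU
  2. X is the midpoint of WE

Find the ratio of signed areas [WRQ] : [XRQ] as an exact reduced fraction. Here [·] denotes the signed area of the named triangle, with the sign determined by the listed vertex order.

[WRQ]:[XRQ] = 4

Choose coordinates E = (0, 0), Q = (1, 0), R = (0, 1), U = (2, 3).
1. W is the midpoint of RU ⇒ W = (1, 2)
2. X is the midpoint of WE ⇒ X = (1/2, 1)
2·[WRQ] = 2, 2·[XRQ] = 1/2
[WRQ]:[XRQ] = 2:1/2 = 4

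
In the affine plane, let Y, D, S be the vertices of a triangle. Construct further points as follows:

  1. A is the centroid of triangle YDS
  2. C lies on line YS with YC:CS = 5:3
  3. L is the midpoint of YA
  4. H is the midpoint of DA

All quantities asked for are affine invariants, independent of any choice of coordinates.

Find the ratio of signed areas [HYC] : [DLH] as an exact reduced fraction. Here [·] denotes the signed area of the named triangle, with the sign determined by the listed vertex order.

Assign Y = (0, 0), D = (1, 0), S = (0, 1) — the answer is frame-independent, so this choice is without loss of generality.
1. A is the centroid of triangle YDS ⇒ A = (1/3, 1/3)
2. C lies on line YS with YC:CS = 5:3 ⇒ C = (0, 5/8)
3. L is the midpoint of YA ⇒ L = (1/6, 1/6)
4. H is the midpoint of DA ⇒ H = (2/3, 1/6)
2·[HYC] = -5/12, 2·[DLH] = -1/12
[HYC]:[DLH] = -5/12:-1/12 = 5

[HYC]:[DLH] = 5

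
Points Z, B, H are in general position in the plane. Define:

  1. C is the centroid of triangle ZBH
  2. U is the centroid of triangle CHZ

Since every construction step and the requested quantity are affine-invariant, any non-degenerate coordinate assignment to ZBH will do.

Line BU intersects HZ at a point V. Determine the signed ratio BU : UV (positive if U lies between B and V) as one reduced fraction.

Set Z = (0, 0), B = (1, 0), H = (0, 1); any affine frame gives the same invariant.
1. C is the centroid of triangle ZBH ⇒ C = (1/3, 1/3)
2. U is the centroid of triangle CHZ ⇒ U = (1/9, 4/9)
line BU meets HZ at V = (0, 1/2)
U = B + t·(V−B) with t = 8/9, so BU:UV = 8/9:1/9

BU:UV = 8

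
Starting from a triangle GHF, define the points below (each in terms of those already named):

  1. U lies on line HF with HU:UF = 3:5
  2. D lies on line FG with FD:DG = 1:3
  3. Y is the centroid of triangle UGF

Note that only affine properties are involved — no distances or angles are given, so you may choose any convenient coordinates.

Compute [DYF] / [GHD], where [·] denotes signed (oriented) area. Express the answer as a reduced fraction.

[DYF]:[GHD] = 5/72

Choose coordinates G = (0, 0), H = (1, 0), F = (0, 1).
1. U lies on line HF with HU:UF = 3:5 ⇒ U = (5/8, 3/8)
2. D lies on line FG with FD:DG = 1:3 ⇒ D = (0, 3/4)
3. Y is the centroid of triangle UGF ⇒ Y = (5/24, 11/24)
2·[DYF] = 5/96, 2·[GHD] = 3/4
[DYF]:[GHD] = 5/96:3/4 = 5/72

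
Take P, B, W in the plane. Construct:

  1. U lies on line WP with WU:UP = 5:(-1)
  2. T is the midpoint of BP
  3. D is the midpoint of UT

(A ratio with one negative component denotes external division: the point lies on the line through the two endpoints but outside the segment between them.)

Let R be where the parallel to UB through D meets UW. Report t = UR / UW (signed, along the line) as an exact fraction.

t = 1/20

Choose coordinates P = (0, 0), B = (1, 0), W = (0, 1).
1. U lies on line WP with WU:UP = 5:(-1) ⇒ U = (0, -1/4)
2. T is the midpoint of BP ⇒ T = (1/2, 0)
3. D is the midpoint of UT ⇒ D = (1/4, -1/8)
through D parallel to UB: direction (1, 1/4); meets UW at R = (0, -3/16)
R = U + t·(W−U) with t = 1/20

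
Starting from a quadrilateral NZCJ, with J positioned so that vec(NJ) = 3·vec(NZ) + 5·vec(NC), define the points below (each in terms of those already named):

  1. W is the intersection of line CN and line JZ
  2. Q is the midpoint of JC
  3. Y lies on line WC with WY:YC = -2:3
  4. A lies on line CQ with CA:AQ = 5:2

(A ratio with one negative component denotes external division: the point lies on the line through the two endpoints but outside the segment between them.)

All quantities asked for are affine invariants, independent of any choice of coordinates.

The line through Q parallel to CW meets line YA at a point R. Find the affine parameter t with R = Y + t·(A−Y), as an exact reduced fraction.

t = 7/5

Work in coordinates with N = (0, 0), Z = (1, 0), C = (0, 1), J = (3, 5).
1. W is the intersection of line CN and line JZ ⇒ W = (0, -5/2)
2. Q is the midpoint of JC ⇒ Q = (3/2, 3)
3. Y lies on line WC with WY:YC = -2:3 ⇒ Y = (0, -19/2)
4. A lies on line CQ with CA:AQ = 5:2 ⇒ A = (15/14, 17/7)
through Q parallel to CW: direction (0, -7/2); meets YA at R = (3/2, 36/5)
R = Y + t·(A−Y) with t = 7/5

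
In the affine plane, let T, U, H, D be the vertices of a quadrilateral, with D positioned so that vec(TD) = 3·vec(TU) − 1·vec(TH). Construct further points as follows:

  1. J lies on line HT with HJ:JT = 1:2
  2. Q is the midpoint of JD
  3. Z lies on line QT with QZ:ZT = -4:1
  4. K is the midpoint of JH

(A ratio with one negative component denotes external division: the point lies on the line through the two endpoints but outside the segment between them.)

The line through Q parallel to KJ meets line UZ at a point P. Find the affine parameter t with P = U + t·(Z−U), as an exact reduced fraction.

Work in coordinates with T = (0, 0), U = (1, 0), H = (0, 1), D = (3, -1).
1. J lies on line HT with HJ:JT = 1:2 ⇒ J = (0, 2/3)
2. Q is the midpoint of JD ⇒ Q = (3/2, -1/6)
3. Z lies on line QT with QZ:ZT = -4:1 ⇒ Z = (-1/2, 1/18)
4. K is the midpoint of JH ⇒ K = (0, 5/6)
through Q parallel to KJ: direction (0, -1/6); meets UZ at P = (3/2, -1/54)
P = U + t·(Z−U) with t = -1/3

t = -1/3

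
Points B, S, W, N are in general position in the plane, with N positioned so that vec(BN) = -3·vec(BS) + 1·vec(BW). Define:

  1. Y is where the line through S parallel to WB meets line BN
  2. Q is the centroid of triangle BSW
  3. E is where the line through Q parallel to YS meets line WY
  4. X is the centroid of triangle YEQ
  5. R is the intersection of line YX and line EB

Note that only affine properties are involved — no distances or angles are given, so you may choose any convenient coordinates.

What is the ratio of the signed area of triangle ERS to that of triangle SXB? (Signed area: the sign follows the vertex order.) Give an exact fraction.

Assign B = (0, 0), S = (1, 0), W = (0, 1), N = (-3, 1) — the answer is frame-independent, so this choice is without loss of generality.
1. Y is where the line through S parallel to WB meets line BN ⇒ Y = (1, -1/3)
2. Q is the centroid of triangle BSW ⇒ Q = (1/3, 1/3)
3. E is where the line through Q parallel to YS meets line WY ⇒ E = (1/3, 5/9)
4. X is the centroid of triangle YEQ ⇒ X = (5/9, 5/27)
5. R is the intersection of line YX and line EB ⇒ R = (5/17, 25/51)
2·[ERS] = 10/153, 2·[SXB] = 5/27
[ERS]:[SXB] = 10/153:5/27 = 6/17

[ERS]:[SXB] = 6/17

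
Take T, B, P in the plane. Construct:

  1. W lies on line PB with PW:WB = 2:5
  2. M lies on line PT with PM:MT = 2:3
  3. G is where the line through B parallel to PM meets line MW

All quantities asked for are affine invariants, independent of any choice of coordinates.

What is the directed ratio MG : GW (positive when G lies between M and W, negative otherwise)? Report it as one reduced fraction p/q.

Work in coordinates with T = (0, 0), B = (1, 0), P = (0, 1).
1. W lies on line PB with PW:WB = 2:5 ⇒ W = (2/7, 5/7)
2. M lies on line PT with PM:MT = 2:3 ⇒ M = (0, 3/5)
3. G is where the line through B parallel to PM meets line MW ⇒ G = (1, 1)
G = M + t·(W−M) with t = 7/2, so MG:GW = t:(1−t) = 7/2:-5/2

MG:GW = -7/5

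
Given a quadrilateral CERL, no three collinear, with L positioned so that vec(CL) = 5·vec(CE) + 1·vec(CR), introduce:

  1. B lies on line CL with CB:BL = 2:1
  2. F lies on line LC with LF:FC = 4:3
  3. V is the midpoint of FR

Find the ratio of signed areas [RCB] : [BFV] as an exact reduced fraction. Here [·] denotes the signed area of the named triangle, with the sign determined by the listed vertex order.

[RCB]:[BFV] = -28/5

Set C = (0, 0), E = (1, 0), R = (0, 1), L = (5, 1); any affine frame gives the same invariant.
1. B lies on line CL with CB:BL = 2:1 ⇒ B = (10/3, 2/3)
2. F lies on line LC with LF:FC = 4:3 ⇒ F = (15/7, 3/7)
3. V is the midpoint of FR ⇒ V = (15/14, 5/7)
2·[RCB] = 10/3, 2·[BFV] = -25/42
[RCB]:[BFV] = 10/3:-25/42 = -28/5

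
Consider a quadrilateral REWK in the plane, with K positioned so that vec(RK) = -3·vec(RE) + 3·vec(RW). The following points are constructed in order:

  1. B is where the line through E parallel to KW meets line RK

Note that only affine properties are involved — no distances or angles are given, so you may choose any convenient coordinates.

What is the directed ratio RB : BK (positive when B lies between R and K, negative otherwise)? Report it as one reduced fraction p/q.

Choose coordinates R = (0, 0), E = (1, 0), W = (0, 1), K = (-3, 3).
1. B is where the line through E parallel to KW meets line RK ⇒ B = (-2, 2)
B = R + t·(K−R) with t = 2/3, so RB:BK = t:(1−t) = 2/3:1/3

RB:BK = 2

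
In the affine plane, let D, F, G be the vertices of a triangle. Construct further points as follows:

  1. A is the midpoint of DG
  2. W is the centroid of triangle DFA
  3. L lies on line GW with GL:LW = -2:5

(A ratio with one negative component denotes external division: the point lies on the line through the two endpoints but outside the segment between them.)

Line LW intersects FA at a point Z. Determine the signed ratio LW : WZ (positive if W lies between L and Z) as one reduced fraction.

LW:WZ = -20/3

Work in coordinates with D = (0, 0), F = (1, 0), G = (0, 1).
1. A is the midpoint of DG ⇒ A = (0, 1/2)
2. W is the centroid of triangle DFA ⇒ W = (1/3, 1/6)
3. L lies on line GW with GL:LW = -2:5 ⇒ L = (-2/9, 14/9)
line LW meets FA at Z = (1/4, 3/8)
W = L + t·(Z−L) with t = 20/17, so LW:WZ = 20/17:-3/17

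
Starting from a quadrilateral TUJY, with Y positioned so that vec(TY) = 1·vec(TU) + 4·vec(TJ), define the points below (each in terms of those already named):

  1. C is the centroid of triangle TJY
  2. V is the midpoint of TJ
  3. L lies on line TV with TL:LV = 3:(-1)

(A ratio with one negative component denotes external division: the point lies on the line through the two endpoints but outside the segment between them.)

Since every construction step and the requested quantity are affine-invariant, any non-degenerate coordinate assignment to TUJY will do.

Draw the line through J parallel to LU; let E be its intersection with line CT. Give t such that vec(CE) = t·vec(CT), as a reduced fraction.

t = 11/23

Assign T = (0, 0), U = (1, 0), J = (0, 1), Y = (1, 4) — the answer is frame-independent, so this choice is without loss of generality.
1. C is the centroid of triangle TJY ⇒ C = (1/3, 5/3)
2. V is the midpoint of TJ ⇒ V = (0, 1/2)
3. L lies on line TV with TL:LV = 3:(-1) ⇒ L = (0, 3/4)
through J parallel to LU: direction (1, -3/4); meets CT at E = (4/23, 20/23)
E = C + t·(T−C) with t = 11/23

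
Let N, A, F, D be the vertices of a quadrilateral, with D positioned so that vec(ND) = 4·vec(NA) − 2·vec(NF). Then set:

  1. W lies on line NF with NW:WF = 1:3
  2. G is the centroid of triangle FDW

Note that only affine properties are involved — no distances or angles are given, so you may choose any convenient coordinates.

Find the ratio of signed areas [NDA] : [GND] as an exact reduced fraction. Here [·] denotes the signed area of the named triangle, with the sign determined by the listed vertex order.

Choose coordinates N = (0, 0), A = (1, 0), F = (0, 1), D = (4, -2).
1. W lies on line NF with NW:WF = 1:3 ⇒ W = (0, 1/4)
2. G is the centroid of triangle FDW ⇒ G = (4/3, -1/4)
2·[NDA] = 2, 2·[GND] = 5/3
[NDA]:[GND] = 2:5/3 = 6/5

[NDA]:[GND] = 6/5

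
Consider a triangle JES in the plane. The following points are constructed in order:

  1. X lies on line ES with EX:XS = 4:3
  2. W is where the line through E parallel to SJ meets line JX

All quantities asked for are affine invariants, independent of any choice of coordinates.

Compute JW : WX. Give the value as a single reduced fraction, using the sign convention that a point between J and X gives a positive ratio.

JW:WX = -7/4

Set J = (0, 0), E = (1, 0), S = (0, 1); any affine frame gives the same invariant.
1. X lies on line ES with EX:XS = 4:3 ⇒ X = (3/7, 4/7)
2. W is where the line through E parallel to SJ meets line JX ⇒ W = (1, 4/3)
W = J + t·(X−J) with t = 7/3, so JW:WX = t:(1−t) = 7/3:-4/3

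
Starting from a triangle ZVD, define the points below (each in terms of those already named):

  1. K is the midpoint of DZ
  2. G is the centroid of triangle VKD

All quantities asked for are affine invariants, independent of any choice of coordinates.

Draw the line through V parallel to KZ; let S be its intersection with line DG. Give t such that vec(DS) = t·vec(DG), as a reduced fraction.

t = 3

Work in coordinates with Z = (0, 0), V = (1, 0), D = (0, 1).
1. K is the midpoint of DZ ⇒ K = (0, 1/2)
2. G is the centroid of triangle VKD ⇒ G = (1/3, 1/2)
through V parallel to KZ: direction (0, -1/2); meets DG at S = (1, -1/2)
S = D + t·(G−D) with t = 3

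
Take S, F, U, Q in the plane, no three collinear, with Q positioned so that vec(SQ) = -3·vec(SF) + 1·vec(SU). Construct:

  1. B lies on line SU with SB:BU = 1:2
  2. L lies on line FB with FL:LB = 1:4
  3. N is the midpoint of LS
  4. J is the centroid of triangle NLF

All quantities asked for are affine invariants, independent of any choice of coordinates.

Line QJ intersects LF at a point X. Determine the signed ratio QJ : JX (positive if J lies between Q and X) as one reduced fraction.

Set S = (0, 0), F = (1, 0), U = (0, 1), Q = (-3, 1); any affine frame gives the same invariant.
1. B lies on line SU with SB:BU = 1:2 ⇒ B = (0, 1/3)
2. L lies on line FB with FL:LB = 1:4 ⇒ L = (4/5, 1/15)
3. N is the midpoint of LS ⇒ N = (2/5, 1/30)
4. J is the centroid of triangle NLF ⇒ J = (11/15, 1/30)
line QJ meets LF at X = (37/25, -4/25)
J = Q + t·(X−Q) with t = 5/6, so QJ:JX = 5/6:1/6

QJ:JX = 5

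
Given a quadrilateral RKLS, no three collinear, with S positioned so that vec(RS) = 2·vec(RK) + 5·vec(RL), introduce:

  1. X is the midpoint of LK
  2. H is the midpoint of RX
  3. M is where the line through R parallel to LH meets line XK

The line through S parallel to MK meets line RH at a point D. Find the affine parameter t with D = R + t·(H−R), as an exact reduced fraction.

t = 14

Set R = (0, 0), K = (1, 0), L = (0, 1), S = (2, 5); any affine frame gives the same invariant.
1. X is the midpoint of LK ⇒ X = (1/2, 1/2)
2. H is the midpoint of RX ⇒ H = (1/4, 1/4)
3. M is where the line through R parallel to LH meets line XK ⇒ M = (-1/2, 3/2)
through S parallel to MK: direction (3/2, -3/2); meets RH at D = (7/2, 7/2)
D = R + t·(H−R) with t = 14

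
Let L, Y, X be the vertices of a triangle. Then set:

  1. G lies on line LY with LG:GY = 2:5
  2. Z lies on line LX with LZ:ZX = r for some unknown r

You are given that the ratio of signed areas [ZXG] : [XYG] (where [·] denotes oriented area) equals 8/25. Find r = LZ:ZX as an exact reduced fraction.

r = 1/4

Set L = (0, 0), Y = (1, 0), X = (0, 1); any affine frame gives the same invariant.
1. G lies on line LY with LG:GY = 2:5 ⇒ G = (2/7, 0)
2. With LZ:ZX = r, write λ = r/(r+1) so Z = L + λ·(X−L); Z is affine-linear in λ
Every point depending on Z is an affine combination of Z and λ-independent points, so each such coordinate is linear in λ; the λ² term in each signed area is a multiple of (X−L)×(X−L) = 0, so 2·[ZXG] and 2·[XYG] are each linear in λ. Evaluating at λ=0 and λ=1:
  2·[ZXG] = 2/7·λ − 2/7,   2·[XYG] = -5/7
So [ZXG]:[XYG] = (2/7·λ − 2/7) / (-5/7). Setting this equal to 8/25:
  2/7·λ − 2/7 = 8/25·(-5/7)  ⇒  λ = 1/5
Then r = λ/(1−λ) = (1/5)/(4/5) = 1/4. Check: with r = 1/4, Z = (0, 1/5) and [ZXG]:[XYG] = 8/25 as required.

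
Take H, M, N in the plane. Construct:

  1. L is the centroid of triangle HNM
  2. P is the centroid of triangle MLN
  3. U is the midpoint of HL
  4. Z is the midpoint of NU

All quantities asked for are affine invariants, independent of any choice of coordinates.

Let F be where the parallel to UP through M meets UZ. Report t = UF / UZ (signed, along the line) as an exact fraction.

t = -2

Set H = (0, 0), M = (1, 0), N = (0, 1); any affine frame gives the same invariant.
1. L is the centroid of triangle HNM ⇒ L = (1/3, 1/3)
2. P is the centroid of triangle MLN ⇒ P = (4/9, 4/9)
3. U is the midpoint of HL ⇒ U = (1/6, 1/6)
4. Z is the midpoint of NU ⇒ Z = (1/12, 7/12)
through M parallel to UP: direction (5/18, 5/18); meets UZ at F = (1/3, -2/3)
F = U + t·(Z−U) with t = -2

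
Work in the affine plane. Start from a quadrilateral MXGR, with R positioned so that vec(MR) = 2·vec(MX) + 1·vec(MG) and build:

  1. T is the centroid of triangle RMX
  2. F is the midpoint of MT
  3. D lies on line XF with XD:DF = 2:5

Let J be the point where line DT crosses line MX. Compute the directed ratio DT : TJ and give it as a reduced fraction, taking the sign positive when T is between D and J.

DT:TJ = -6/7

Choose coordinates M = (0, 0), X = (1, 0), G = (0, 1), R = (2, 1).
1. T is the centroid of triangle RMX ⇒ T = (1, 1/3)
2. F is the midpoint of MT ⇒ F = (1/2, 1/6)
3. D lies on line XF with XD:DF = 2:5 ⇒ D = (6/7, 1/21)
line DT meets MX at J = (5/6, 0)
T = D + t·(J−D) with t = -6, so DT:TJ = -6:7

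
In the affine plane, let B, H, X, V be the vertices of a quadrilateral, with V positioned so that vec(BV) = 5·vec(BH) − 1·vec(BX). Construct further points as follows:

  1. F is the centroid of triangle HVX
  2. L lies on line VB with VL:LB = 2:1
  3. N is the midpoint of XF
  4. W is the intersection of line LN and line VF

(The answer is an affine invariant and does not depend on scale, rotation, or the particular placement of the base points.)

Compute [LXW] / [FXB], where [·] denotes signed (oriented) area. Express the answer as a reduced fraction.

Assign B = (0, 0), H = (1, 0), X = (0, 1), V = (5, -1) — the answer is frame-independent, so this choice is without loss of generality.
1. F is the centroid of triangle HVX ⇒ F = (2, 0)
2. L lies on line VB with VL:LB = 2:1 ⇒ L = (5/3, -1/3)
3. N is the midpoint of XF ⇒ N = (1, 1/2)
4. W is the intersection of line LN and line VF ⇒ W = (13/11, 3/11)
2·[LXW] = -4/11, 2·[FXB] = 2
[LXW]:[FXB] = -4/11:2 = -2/11

[LXW]:[FXB] = -2/11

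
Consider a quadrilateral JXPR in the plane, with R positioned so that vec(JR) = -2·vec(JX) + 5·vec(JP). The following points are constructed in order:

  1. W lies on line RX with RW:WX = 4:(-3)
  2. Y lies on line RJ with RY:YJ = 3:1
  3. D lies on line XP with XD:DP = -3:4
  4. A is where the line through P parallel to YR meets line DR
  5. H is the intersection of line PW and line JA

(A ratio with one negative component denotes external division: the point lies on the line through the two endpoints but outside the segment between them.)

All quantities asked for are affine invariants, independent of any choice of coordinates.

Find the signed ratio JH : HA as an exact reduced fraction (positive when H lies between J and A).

JH:HA = 35/36

Work in coordinates with J = (0, 0), X = (1, 0), P = (0, 1), R = (-2, 5).
1. W lies on line RX with RW:WX = 4:(-3) ⇒ W = (10, -15)
2. Y lies on line RJ with RY:YJ = 3:1 ⇒ Y = (-1/2, 5/4)
3. D lies on line XP with XD:DP = -3:4 ⇒ D = (4, -3)
4. A is where the line through P parallel to YR meets line DR ⇒ A = (-8/7, 27/7)
5. H is the intersection of line PW and line JA ⇒ H = (-40/71, 135/71)
H = J + t·(A−J) with t = 35/71, so JH:HA = t:(1−t) = 35/71:36/71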